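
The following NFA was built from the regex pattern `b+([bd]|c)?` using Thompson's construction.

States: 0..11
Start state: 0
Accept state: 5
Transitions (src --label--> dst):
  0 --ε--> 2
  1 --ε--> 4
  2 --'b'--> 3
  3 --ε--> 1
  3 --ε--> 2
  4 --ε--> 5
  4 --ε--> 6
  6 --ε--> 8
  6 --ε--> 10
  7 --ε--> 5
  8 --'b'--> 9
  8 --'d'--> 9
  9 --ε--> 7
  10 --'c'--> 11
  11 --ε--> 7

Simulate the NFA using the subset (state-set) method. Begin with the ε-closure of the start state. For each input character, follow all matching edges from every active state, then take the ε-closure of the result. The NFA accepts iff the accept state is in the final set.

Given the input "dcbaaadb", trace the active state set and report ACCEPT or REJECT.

Answer: REJECT

Trace:
start: ε-closure({0}) = {0,2}
'd' @ 1: {}  — state set empty
rest 'cbaaadb' ignored (set empty)
final: {}; accept 5 not in set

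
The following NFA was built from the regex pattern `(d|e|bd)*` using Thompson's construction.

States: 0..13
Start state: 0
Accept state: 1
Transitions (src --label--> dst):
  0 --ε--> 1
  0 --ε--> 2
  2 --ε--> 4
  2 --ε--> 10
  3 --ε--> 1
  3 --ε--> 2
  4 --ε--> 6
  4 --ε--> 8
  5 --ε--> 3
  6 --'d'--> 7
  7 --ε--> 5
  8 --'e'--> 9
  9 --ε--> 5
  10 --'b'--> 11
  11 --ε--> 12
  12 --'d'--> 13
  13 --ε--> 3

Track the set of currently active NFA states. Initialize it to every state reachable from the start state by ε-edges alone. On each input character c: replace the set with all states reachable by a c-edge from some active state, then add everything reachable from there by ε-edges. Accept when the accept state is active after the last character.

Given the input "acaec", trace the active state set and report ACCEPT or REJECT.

Answer: REJECT

Derivation:
start: ε-closure({0}) = {0,1,2,4,6,8,10}
'a' @ 1: {}  — state set empty
rest 'caec' ignored (set empty)
after full input: {}  (accept=1 not in)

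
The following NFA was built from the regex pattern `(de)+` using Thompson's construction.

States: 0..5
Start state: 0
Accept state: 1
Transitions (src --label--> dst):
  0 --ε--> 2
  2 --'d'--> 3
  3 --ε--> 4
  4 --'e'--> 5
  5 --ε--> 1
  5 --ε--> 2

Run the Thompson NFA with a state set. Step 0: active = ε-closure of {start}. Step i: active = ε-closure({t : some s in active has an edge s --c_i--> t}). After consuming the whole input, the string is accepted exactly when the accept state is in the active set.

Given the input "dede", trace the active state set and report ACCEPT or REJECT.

initial (ε-close {0}): {0,2}
'd' @ 1: {3,4}
'e' @ 2: {1,2,5}  (accept∈set)
'd' @ 3: {3,4}
'e' @ 4: {1,2,5}  (accept∈set)
after full input: {1,2,5}  (accept=1 in)

Answer: ACCEPT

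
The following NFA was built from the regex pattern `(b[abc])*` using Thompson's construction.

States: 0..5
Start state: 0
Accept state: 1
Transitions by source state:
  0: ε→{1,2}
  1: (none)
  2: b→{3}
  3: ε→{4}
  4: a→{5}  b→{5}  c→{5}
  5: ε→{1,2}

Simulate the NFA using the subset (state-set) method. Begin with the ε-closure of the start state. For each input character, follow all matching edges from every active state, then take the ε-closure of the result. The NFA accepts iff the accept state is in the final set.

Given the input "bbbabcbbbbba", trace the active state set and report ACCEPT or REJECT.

Answer: ACCEPT

Derivation:
start: ε-closure({0}) = {0,1,2}
'b' @ 1: {3,4}
'b' @ 2: {1,2,5}  (accept∈set)
'b' @ 3: {3,4}
'a' @ 4: {1,2,5}  (accept∈set)
'b' @ 5: {3,4}
'c' @ 6: {1,2,5}  (accept∈set)
'b' @ 7: {3,4}
'b' @ 8: {1,2,5}  (accept∈set)
'b' @ 9: {3,4}
'b' @ 10: {1,2,5}  (accept∈set)
'b' @ 11: {3,4}
'a' @ 12: {1,2,5}  (accept∈set)
end set {1,2,5} — state 1 in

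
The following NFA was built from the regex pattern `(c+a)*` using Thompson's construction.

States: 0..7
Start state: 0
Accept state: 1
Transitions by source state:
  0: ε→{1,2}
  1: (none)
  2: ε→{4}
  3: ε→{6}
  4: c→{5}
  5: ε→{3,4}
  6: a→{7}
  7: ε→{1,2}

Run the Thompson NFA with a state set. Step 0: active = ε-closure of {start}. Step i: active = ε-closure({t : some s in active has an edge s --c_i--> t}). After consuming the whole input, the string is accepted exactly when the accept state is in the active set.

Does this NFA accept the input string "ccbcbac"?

S₀ = ε-closure({0}) = {0,1,2,4}
'c' @ 1: {3,4,5,6}
'c' @ 2: {3,4,5,6}
'b' @ 3: {}  — state set empty
rest 'cbac' ignored (set empty)
end set {} — state 1 not in

Answer: REJECT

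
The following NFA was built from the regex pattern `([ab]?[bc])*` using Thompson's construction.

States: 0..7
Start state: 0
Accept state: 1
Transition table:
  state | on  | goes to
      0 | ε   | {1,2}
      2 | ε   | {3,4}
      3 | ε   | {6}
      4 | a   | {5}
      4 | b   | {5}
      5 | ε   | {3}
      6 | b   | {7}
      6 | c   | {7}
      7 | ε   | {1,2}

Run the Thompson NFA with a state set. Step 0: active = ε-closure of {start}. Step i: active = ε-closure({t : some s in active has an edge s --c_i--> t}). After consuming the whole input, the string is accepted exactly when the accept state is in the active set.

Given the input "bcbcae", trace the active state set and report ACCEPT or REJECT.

initial (ε-close {0}): {0,1,2,3,4,6}
'b' @ 1: {1,2,3,4,5,6,7}  [accepting]
'c' @ 2: {1,2,3,4,6,7}  [accepting]
'b' @ 3: {1,2,3,4,5,6,7}  [accepting]
'c' @ 4: {1,2,3,4,6,7}  [accepting]
'a' @ 5: {3,5,6}
'e' @ 6: {}  — state set empty
final: {}; accept 1 not in set

Answer: REJECT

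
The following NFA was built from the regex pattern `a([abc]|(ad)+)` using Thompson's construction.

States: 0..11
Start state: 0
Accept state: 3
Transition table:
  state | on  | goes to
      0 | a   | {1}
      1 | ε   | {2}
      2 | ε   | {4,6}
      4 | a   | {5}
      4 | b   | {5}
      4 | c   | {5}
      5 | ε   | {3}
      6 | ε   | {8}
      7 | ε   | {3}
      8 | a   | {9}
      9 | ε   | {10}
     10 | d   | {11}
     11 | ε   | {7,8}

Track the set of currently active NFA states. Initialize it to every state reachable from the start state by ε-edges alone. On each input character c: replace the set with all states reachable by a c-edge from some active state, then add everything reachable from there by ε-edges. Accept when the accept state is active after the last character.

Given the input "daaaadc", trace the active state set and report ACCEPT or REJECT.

Answer: REJECT

Trace:
start: ε-closure({0}) = {0}
'd' @ 1: {}  — state set empty
rest 'aaaadc' ignored (set empty)
final: {}; accept 3 not in set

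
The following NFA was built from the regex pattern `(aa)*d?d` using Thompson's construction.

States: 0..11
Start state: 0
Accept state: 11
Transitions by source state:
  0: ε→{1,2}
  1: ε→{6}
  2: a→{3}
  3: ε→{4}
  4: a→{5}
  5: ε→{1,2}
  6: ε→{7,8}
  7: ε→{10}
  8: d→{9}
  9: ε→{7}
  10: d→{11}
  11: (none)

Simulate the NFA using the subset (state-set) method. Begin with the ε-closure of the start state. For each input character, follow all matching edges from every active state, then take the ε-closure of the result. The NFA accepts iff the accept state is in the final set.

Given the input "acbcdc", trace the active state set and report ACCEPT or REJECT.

start: ε-closure({0}) = {0,1,2,6,7,8,10}
'a' @ 1: {3,4}
'c' @ 2: {}  — dead — no transitions
rest 'bcdc' ignored (set empty)
end set {} — state 11 not in

Answer: REJECT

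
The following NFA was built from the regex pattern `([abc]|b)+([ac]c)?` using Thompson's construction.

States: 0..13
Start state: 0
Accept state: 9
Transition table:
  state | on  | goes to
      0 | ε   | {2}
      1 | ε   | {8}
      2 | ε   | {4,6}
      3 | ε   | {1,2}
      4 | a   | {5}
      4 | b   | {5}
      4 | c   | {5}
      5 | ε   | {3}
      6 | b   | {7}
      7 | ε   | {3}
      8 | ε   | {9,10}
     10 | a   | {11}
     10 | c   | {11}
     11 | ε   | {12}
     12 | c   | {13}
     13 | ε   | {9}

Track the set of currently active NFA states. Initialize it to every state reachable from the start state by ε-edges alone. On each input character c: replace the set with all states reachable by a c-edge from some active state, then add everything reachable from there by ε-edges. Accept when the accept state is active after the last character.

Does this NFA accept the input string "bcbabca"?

Answer: ACCEPT

Trace:
start: ε-closure({0}) = {0,2,4,6}
'b' @ 1: {1,2,3,4,5,6,7,8,9,10}  [accepting]
'c' @ 2: {1,2,3,4,5,6,8,9,10,11,12}  [accepting]
'b' @ 3: {1,2,3,4,5,6,7,8,9,10}  [accepting]
'a' @ 4: {1,2,3,4,5,6,8,9,10,11,12}  [accepting]
'b' @ 5: {1,2,3,4,5,6,7,8,9,10}  [accepting]
'c' @ 6: {1,2,3,4,5,6,8,9,10,11,12}  [accepting]
'a' @ 7: {1,2,3,4,5,6,8,9,10,11,12}  [accepting]
end set {1,2,3,4,5,6,8,9,10,11,12} — state 9 in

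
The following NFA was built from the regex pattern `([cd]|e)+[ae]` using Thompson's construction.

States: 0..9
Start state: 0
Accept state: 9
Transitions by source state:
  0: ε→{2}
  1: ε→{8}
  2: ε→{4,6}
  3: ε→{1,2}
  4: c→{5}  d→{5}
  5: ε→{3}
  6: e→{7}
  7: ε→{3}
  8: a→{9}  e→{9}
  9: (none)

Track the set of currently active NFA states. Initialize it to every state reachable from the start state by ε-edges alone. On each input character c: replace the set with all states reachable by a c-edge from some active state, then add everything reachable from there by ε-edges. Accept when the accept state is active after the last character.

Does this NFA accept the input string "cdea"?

Answer: ACCEPT

Steps:
start: ε-closure({0}) = {0,2,4,6}
'c' @ 1: {1,2,3,4,5,6,8}
'd' @ 2: {1,2,3,4,5,6,8}
'e' @ 3: {1,2,3,4,6,7,8,9}  ✓accept
'a' @ 4: {9}  ✓accept
end set {9} — state 9 in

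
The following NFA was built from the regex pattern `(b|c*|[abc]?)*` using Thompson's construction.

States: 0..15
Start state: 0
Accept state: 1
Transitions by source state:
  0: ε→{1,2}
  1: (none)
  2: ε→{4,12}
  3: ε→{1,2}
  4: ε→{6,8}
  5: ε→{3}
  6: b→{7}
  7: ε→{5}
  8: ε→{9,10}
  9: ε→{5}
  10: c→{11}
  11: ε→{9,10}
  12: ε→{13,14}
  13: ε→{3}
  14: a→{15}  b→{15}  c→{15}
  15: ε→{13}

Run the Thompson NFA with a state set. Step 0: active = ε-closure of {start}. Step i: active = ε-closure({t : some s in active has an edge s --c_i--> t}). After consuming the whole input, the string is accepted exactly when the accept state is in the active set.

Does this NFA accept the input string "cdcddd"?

S₀ = ε-closure({0}) = {0,1,2,3,4,5,6,8,9,10,12,13,14}
'c' @ 1: {1,2,3,4,5,6,8,9,10,11,12,13,14,15}  ✓accept
'd' @ 2: {}  — state set empty
rest 'cddd' ignored (set empty)
final: {}; accept 1 not in set

Answer: REJECT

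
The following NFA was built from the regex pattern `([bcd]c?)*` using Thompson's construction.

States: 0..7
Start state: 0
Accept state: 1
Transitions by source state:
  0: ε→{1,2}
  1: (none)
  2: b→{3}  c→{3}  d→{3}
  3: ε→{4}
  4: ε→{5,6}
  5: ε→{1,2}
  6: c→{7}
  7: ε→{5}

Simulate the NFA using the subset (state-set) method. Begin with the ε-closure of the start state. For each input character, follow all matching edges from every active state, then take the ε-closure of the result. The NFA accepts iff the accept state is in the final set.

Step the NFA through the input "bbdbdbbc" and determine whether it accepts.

Answer: ACCEPT

Steps:
initial (ε-close {0}): {0,1,2}
'b' @ 1: {1,2,3,4,5,6}  ✓accept
'b' @ 2: {1,2,3,4,5,6}  ✓accept
'd' @ 3: {1,2,3,4,5,6}  ✓accept
'b' @ 4: {1,2,3,4,5,6}  ✓accept
'd' @ 5: {1,2,3,4,5,6}  ✓accept
'b' @ 6: {1,2,3,4,5,6}  ✓accept
'b' @ 7: {1,2,3,4,5,6}  ✓accept
'c' @ 8: {1,2,3,4,5,6,7}  ✓accept
final: {1,2,3,4,5,6,7}; accept 1 in set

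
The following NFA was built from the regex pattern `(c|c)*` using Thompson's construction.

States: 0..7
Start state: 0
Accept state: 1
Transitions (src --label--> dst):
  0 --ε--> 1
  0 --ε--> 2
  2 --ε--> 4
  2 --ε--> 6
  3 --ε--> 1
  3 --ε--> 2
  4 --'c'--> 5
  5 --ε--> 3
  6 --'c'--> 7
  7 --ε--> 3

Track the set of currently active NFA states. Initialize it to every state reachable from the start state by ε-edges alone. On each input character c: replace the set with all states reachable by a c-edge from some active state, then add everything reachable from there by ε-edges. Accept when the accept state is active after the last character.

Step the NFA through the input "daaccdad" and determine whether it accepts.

Answer: REJECT

Trace:
start: ε-closure({0}) = {0,1,2,4,6}
'd' @ 1: {}  — dead — no transitions
rest 'aaccdad' ignored (set empty)
final: {}; accept 1 not in set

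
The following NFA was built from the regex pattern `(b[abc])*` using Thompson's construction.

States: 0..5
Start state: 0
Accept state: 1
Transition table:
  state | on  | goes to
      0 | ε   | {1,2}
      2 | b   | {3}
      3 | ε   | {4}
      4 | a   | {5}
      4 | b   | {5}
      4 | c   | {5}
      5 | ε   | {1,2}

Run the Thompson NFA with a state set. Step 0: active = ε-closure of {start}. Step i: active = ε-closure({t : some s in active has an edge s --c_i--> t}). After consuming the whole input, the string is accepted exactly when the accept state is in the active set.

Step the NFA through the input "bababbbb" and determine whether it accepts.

start: ε-closure({0}) = {0,1,2}
'b' @ 1: {3,4}
'a' @ 2: {1,2,5}  (accept∈set)
'b' @ 3: {3,4}
'a' @ 4: {1,2,5}  (accept∈set)
'b' @ 5: {3,4}
'b' @ 6: {1,2,5}  (accept∈set)
'b' @ 7: {3,4}
'b' @ 8: {1,2,5}  (accept∈set)
final: {1,2,5}; accept 1 in set

Answer: ACCEPT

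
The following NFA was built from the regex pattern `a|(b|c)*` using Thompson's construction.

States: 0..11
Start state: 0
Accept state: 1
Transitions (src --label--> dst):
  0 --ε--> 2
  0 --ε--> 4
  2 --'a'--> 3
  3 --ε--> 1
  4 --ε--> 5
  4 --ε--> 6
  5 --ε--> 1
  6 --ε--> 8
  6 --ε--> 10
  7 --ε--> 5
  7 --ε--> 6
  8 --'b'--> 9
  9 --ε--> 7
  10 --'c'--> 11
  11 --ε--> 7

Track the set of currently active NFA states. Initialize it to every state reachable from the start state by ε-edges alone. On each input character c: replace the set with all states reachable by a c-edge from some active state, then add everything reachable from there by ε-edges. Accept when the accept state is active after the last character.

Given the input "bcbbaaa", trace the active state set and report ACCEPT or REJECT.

start: ε-closure({0}) = {0,1,2,4,5,6,8,10}
'b' @ 1: {1,5,6,7,8,9,10}  ✓accept
'c' @ 2: {1,5,6,7,8,10,11}  ✓accept
'b' @ 3: {1,5,6,7,8,9,10}  ✓accept
'b' @ 4: {1,5,6,7,8,9,10}  ✓accept
'a' @ 5: {}  — dead — no transitions
rest 'aa' ignored (set empty)
end set {} — state 1 not in

Answer: REJECT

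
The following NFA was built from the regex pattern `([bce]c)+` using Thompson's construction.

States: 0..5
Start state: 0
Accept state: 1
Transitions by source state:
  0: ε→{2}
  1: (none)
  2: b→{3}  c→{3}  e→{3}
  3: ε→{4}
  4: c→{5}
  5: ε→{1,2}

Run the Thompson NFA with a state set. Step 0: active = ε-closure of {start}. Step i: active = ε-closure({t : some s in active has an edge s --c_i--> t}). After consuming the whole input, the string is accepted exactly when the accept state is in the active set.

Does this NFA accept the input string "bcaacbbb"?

Answer: REJECT

Derivation:
S₀ = ε-closure({0}) = {0,2}
'b' @ 1: {3,4}
'c' @ 2: {1,2,5}  [accepting]
'a' @ 3: {}  — dead — no transitions
rest 'acbbb' ignored (set empty)
final: {}; accept 1 not in set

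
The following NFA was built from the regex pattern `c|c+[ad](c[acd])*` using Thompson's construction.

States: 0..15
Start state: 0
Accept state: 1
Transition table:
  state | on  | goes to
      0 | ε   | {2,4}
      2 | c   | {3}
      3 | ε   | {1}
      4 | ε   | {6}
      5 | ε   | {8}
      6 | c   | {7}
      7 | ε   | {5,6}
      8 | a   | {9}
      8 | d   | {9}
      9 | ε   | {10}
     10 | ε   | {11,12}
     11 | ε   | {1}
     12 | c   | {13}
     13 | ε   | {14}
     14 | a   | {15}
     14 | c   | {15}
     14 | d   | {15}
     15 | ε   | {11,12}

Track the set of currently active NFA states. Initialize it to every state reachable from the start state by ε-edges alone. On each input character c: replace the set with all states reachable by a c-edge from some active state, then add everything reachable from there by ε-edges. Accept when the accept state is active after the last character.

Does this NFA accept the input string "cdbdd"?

start: ε-closure({0}) = {0,2,4,6}
'c' @ 1: {1,3,5,6,7,8}  (accept∈set)
'd' @ 2: {1,9,10,11,12}  (accept∈set)
'b' @ 3: {}  — no active states
rest 'dd' ignored (set empty)
end set {} — state 1 not in

Answer: REJECT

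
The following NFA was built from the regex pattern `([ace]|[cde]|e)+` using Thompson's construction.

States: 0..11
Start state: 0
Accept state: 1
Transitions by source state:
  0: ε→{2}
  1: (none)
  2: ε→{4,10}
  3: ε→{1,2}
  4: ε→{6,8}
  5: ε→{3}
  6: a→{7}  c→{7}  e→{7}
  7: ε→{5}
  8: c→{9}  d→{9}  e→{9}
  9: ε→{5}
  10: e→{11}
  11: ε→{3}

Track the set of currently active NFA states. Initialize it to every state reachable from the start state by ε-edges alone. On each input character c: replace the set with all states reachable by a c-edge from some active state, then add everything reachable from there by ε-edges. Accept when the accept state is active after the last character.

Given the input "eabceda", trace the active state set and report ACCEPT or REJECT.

initial (ε-close {0}): {0,2,4,6,8,10}
'e' @ 1: {1,2,3,4,5,6,7,8,9,10,11}  (accept∈set)
'a' @ 2: {1,2,3,4,5,6,7,8,10}  (accept∈set)
'b' @ 3: {}  — no active states
rest 'ceda' ignored (set empty)
final: {}; accept 1 not in set

Answer: REJECT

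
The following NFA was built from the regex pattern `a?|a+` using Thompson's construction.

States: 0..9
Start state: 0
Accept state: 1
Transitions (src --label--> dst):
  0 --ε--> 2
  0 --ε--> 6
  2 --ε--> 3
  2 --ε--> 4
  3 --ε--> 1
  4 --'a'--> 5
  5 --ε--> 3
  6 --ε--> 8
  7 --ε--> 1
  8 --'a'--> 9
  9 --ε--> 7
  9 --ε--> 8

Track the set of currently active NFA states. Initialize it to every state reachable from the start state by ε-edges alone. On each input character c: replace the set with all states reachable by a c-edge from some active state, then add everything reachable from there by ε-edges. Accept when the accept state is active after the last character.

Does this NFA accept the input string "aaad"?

initial (ε-close {0}): {0,1,2,3,4,6,8}
'a' @ 1: {1,3,5,7,8,9}  ✓accept
'a' @ 2: {1,7,8,9}  ✓accept
'a' @ 3: {1,7,8,9}  ✓accept
'd' @ 4: {}  — state set empty
after full input: {}  (accept=1 not in)

Answer: REJECT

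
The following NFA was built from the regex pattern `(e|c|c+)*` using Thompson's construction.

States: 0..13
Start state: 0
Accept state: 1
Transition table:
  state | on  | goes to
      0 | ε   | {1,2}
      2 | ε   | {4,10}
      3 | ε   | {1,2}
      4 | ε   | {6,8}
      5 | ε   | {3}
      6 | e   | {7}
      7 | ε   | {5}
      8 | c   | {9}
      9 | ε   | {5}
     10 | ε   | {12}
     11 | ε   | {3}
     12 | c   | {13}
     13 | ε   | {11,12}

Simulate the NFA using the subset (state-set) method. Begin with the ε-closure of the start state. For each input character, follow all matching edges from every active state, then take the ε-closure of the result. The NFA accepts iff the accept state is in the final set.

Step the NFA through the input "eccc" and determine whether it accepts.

start: ε-closure({0}) = {0,1,2,4,6,8,10,12}
'e' @ 1: {1,2,3,4,5,6,7,8,10,12}  ✓accept
'c' @ 2: {1,2,3,4,5,6,8,9,10,11,12,13}  ✓accept
'c' @ 3: {1,2,3,4,5,6,8,9,10,11,12,13}  ✓accept
'c' @ 4: {1,2,3,4,5,6,8,9,10,11,12,13}  ✓accept
final: {1,2,3,4,5,6,8,9,10,11,12,13}; accept 1 in set

Answer: ACCEPT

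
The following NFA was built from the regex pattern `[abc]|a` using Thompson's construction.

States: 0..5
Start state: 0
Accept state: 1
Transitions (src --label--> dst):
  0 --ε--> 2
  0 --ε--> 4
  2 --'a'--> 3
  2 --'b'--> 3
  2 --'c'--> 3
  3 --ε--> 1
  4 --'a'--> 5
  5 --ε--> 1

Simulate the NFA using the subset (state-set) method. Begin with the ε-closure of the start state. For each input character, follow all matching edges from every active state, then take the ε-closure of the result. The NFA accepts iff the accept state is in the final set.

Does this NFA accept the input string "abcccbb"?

S₀ = ε-closure({0}) = {0,2,4}
'a' @ 1: {1,3,5}  (accept∈set)
'b' @ 2: {}  — dead — no transitions
rest 'cccbb' ignored (set empty)
after full input: {}  (accept=1 not in)

Answer: REJECT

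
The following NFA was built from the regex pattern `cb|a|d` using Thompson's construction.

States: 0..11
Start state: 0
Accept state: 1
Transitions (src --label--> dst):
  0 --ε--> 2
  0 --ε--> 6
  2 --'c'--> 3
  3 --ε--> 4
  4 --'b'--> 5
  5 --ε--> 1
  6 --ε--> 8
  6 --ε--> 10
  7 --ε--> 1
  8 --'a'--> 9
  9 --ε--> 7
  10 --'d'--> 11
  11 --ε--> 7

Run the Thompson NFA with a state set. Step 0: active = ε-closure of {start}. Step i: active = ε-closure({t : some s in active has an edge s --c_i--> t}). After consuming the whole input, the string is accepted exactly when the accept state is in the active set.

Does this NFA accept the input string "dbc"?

S₀ = ε-closure({0}) = {0,2,6,8,10}
'd' @ 1: {1,7,11}  ✓accept
'b' @ 2: {}  — no active states
rest 'c' ignored (set empty)
after full input: {}  (accept=1 not in)

Answer: REJECT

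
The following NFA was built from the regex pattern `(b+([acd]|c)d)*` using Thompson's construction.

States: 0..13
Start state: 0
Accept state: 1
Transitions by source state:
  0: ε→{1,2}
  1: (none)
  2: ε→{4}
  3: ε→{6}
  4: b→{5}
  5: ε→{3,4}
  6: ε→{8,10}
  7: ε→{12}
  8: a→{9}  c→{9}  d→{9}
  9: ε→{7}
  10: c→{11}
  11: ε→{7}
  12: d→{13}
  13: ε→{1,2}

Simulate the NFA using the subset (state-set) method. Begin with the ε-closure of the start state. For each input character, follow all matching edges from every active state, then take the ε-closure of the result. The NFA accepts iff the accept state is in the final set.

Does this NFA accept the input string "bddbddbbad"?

Answer: ACCEPT

Trace:
initial (ε-close {0}): {0,1,2,4}
'b' @ 1: {3,4,5,6,8,10}
'd' @ 2: {7,9,12}
'd' @ 3: {1,2,4,13}  (accept∈set)
'b' @ 4: {3,4,5,6,8,10}
'd' @ 5: {7,9,12}
'd' @ 6: {1,2,4,13}  (accept∈set)
'b' @ 7: {3,4,5,6,8,10}
'b' @ 8: {3,4,5,6,8,10}
'a' @ 9: {7,9,12}
'd' @ 10: {1,2,4,13}  (accept∈set)
final: {1,2,4,13}; accept 1 in set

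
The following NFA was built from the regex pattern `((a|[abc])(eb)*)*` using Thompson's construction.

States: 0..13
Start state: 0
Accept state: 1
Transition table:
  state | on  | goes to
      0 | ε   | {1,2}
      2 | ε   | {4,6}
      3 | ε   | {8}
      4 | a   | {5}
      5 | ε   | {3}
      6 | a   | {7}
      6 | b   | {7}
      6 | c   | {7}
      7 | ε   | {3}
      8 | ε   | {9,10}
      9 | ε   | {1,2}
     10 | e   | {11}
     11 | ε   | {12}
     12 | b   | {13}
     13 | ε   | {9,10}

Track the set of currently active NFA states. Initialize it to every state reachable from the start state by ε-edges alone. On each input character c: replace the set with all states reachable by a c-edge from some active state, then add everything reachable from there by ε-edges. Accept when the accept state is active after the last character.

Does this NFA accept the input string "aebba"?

initial (ε-close {0}): {0,1,2,4,6}
'a' @ 1: {1,2,3,4,5,6,7,8,9,10}  ✓accept
'e' @ 2: {11,12}
'b' @ 3: {1,2,4,6,9,10,13}  ✓accept
'b' @ 4: {1,2,3,4,6,7,8,9,10}  ✓accept
'a' @ 5: {1,2,3,4,5,6,7,8,9,10}  ✓accept
after full input: {1,2,3,4,5,6,7,8,9,10}  (accept=1 in)

Answer: ACCEPT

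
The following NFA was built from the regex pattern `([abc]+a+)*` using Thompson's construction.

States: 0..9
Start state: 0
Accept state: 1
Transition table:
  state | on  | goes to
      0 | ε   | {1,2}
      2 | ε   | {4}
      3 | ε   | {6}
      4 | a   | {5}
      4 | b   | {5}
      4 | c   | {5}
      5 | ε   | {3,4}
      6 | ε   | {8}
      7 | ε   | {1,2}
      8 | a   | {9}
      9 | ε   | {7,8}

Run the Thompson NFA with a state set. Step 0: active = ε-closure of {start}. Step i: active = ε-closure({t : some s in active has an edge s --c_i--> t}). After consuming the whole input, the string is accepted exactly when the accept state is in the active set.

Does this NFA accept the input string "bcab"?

Answer: REJECT

Steps:
start: ε-closure({0}) = {0,1,2,4}
'b' @ 1: {3,4,5,6,8}
'c' @ 2: {3,4,5,6,8}
'a' @ 3: {1,2,3,4,5,6,7,8,9}  [accepting]
'b' @ 4: {3,4,5,6,8}
end set {3,4,5,6,8} — state 1 not in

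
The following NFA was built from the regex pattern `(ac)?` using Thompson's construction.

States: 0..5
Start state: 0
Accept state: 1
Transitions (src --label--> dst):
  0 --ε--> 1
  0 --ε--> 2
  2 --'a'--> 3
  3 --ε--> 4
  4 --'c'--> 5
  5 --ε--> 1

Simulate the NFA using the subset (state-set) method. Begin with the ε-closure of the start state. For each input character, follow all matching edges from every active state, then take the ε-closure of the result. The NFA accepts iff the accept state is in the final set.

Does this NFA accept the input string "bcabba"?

initial (ε-close {0}): {0,1,2}
'b' @ 1: {}  — no active states
rest 'cabba' ignored (set empty)
after full input: {}  (accept=1 not in)

Answer: REJECT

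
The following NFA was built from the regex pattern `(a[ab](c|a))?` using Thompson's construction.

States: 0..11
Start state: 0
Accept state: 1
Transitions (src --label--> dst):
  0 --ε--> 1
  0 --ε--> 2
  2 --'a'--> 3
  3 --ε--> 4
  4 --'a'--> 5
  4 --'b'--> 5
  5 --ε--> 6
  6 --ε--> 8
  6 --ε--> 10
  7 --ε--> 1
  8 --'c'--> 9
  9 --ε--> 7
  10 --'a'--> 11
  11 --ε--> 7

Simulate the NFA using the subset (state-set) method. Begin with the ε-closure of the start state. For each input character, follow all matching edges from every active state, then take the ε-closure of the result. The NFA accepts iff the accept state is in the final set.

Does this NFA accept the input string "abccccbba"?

Answer: REJECT

Trace:
initial (ε-close {0}): {0,1,2}
'a' @ 1: {3,4}
'b' @ 2: {5,6,8,10}
'c' @ 3: {1,7,9}  (accept∈set)
'c' @ 4: {}  — state set empty
rest 'ccbba' ignored (set empty)
after full input: {}  (accept=1 not in)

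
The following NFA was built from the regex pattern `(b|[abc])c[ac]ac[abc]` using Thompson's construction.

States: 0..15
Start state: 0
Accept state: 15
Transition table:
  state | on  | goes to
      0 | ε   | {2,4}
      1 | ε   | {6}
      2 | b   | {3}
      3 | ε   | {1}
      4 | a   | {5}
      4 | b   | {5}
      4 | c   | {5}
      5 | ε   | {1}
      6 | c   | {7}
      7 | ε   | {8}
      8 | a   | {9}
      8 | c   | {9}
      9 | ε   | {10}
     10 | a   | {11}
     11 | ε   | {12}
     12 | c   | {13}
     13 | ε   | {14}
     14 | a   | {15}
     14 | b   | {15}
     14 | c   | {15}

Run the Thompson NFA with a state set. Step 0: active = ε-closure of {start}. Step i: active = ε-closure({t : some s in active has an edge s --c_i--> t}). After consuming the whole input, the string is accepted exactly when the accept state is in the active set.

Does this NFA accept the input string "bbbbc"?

start: ε-closure({0}) = {0,2,4}
'b' @ 1: {1,3,5,6}
'b' @ 2: {}  — state set empty
rest 'bbc' ignored (set empty)
final: {}; accept 15 not in set

Answer: REJECT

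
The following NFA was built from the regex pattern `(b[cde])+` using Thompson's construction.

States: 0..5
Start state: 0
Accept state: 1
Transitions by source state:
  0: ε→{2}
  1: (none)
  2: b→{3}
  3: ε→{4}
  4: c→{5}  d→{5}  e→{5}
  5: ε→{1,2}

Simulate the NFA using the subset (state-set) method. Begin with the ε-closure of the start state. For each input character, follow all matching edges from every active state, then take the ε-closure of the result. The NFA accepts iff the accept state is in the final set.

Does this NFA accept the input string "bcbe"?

S₀ = ε-closure({0}) = {0,2}
'b' @ 1: {3,4}
'c' @ 2: {1,2,5}  [accepting]
'b' @ 3: {3,4}
'e' @ 4: {1,2,5}  [accepting]
end set {1,2,5} — state 1 in

Answer: ACCEPT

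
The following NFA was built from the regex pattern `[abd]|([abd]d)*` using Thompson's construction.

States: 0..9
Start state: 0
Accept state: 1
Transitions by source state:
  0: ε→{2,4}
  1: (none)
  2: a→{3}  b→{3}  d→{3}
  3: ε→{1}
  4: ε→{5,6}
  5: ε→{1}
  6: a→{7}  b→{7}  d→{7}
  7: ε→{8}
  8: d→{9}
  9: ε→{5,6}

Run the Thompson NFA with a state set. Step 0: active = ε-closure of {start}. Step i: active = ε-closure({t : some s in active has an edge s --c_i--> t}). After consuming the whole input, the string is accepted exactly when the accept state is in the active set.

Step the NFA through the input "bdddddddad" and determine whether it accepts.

initial (ε-close {0}): {0,1,2,4,5,6}
'b' @ 1: {1,3,7,8}  ✓accept
'd' @ 2: {1,5,6,9}  ✓accept
'd' @ 3: {7,8}
'd' @ 4: {1,5,6,9}  ✓accept
'd' @ 5: {7,8}
'd' @ 6: {1,5,6,9}  ✓accept
'd' @ 7: {7,8}
'd' @ 8: {1,5,6,9}  ✓accept
'a' @ 9: {7,8}
'd' @ 10: {1,5,6,9}  ✓accept
after full input: {1,5,6,9}  (accept=1 in)

Answer: ACCEPT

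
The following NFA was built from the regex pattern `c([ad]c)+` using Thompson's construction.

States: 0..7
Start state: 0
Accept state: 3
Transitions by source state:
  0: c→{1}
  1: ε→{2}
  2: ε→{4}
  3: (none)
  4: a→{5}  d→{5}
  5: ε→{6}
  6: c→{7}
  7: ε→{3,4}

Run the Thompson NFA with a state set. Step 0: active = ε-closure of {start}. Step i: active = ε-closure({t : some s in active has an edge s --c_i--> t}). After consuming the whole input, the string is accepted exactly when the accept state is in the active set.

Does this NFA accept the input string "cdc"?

start: ε-closure({0}) = {0}
'c' @ 1: {1,2,4}
'd' @ 2: {5,6}
'c' @ 3: {3,4,7}  [accepting]
end set {3,4,7} — state 3 in

Answer: ACCEPT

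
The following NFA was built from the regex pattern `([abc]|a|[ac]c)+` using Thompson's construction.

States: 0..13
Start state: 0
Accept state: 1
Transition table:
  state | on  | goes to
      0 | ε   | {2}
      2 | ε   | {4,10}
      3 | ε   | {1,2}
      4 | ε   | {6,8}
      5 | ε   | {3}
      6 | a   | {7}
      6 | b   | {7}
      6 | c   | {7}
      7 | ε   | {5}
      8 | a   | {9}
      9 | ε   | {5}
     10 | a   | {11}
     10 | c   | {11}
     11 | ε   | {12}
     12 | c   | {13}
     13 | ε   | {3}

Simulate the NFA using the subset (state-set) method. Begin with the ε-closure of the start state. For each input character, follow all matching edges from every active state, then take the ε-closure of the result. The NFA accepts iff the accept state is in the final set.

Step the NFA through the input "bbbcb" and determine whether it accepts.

Answer: ACCEPT

Trace:
initial (ε-close {0}): {0,2,4,6,8,10}
'b' @ 1: {1,2,3,4,5,6,7,8,10}  ✓accept
'b' @ 2: {1,2,3,4,5,6,7,8,10}  ✓accept
'b' @ 3: {1,2,3,4,5,6,7,8,10}  ✓accept
'c' @ 4: {1,2,3,4,5,6,7,8,10,11,12}  ✓accept
'b' @ 5: {1,2,3,4,5,6,7,8,10}  ✓accept
after full input: {1,2,3,4,5,6,7,8,10}  (accept=1 in)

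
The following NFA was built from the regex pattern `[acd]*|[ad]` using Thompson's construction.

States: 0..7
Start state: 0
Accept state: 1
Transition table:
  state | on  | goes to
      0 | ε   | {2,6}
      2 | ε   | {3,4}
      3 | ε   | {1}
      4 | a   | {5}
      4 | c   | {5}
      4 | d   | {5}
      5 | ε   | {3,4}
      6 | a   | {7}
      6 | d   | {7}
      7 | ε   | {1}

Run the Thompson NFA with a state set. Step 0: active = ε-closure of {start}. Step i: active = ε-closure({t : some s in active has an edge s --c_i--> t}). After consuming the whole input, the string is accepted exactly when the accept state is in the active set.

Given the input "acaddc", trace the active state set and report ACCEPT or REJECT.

S₀ = ε-closure({0}) = {0,1,2,3,4,6}
'a' @ 1: {1,3,4,5,7}  [accepting]
'c' @ 2: {1,3,4,5}  [accepting]
'a' @ 3: {1,3,4,5}  [accepting]
'd' @ 4: {1,3,4,5}  [accepting]
'd' @ 5: {1,3,4,5}  [accepting]
'c' @ 6: {1,3,4,5}  [accepting]
final: {1,3,4,5}; accept 1 in set

Answer: ACCEPT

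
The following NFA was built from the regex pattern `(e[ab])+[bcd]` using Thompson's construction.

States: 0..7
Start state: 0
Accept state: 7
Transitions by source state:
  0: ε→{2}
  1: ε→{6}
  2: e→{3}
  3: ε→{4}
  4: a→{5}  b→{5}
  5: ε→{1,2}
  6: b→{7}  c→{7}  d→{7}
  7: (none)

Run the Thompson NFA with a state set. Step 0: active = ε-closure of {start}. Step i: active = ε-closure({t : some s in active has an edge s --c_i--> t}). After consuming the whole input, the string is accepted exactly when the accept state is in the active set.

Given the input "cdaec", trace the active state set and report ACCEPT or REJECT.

Answer: REJECT

Derivation:
S₀ = ε-closure({0}) = {0,2}
'c' @ 1: {}  — no active states
rest 'daec' ignored (set empty)
after full input: {}  (accept=7 not in)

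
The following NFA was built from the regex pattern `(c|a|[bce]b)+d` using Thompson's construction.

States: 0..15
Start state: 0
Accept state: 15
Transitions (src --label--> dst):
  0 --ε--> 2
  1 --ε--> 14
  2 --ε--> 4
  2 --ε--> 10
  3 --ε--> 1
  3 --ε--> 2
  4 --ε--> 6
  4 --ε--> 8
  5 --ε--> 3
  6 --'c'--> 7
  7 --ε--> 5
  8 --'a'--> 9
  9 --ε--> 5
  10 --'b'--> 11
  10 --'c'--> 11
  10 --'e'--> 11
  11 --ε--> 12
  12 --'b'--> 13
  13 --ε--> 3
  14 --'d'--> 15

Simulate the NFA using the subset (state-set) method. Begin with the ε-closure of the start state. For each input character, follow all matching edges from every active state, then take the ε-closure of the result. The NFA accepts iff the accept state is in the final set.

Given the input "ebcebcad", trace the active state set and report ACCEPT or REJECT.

Answer: ACCEPT

Trace:
start: ε-closure({0}) = {0,2,4,6,8,10}
'e' @ 1: {11,12}
'b' @ 2: {1,2,3,4,6,8,10,13,14}
'c' @ 3: {1,2,3,4,5,6,7,8,10,11,12,14}
'e' @ 4: {11,12}
'b' @ 5: {1,2,3,4,6,8,10,13,14}
'c' @ 6: {1,2,3,4,5,6,7,8,10,11,12,14}
'a' @ 7: {1,2,3,4,5,6,8,9,10,14}
'd' @ 8: {15}  (accept∈set)
after full input: {15}  (accept=15 in)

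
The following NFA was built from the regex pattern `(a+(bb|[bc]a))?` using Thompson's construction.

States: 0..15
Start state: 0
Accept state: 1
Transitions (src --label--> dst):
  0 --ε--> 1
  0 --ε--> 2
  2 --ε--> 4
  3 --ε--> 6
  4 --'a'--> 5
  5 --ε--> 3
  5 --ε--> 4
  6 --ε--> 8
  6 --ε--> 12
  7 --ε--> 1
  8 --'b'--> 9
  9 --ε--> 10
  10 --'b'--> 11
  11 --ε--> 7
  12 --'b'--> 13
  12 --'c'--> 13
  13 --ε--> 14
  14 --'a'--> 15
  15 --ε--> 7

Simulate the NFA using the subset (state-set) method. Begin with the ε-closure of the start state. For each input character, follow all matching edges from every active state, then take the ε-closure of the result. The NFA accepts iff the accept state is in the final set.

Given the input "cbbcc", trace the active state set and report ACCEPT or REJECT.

Answer: REJECT

Trace:
start: ε-closure({0}) = {0,1,2,4}
'c' @ 1: {}  — dead — no transitions
rest 'bbcc' ignored (set empty)
end set {} — state 1 not in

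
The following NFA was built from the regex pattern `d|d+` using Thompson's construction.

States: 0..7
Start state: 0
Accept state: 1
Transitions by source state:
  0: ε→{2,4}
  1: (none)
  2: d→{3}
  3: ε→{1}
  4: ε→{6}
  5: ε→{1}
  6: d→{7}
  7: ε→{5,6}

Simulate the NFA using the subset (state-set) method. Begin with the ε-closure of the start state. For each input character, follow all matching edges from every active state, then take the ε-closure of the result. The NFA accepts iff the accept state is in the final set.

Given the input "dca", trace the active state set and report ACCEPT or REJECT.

Answer: REJECT

Steps:
S₀ = ε-closure({0}) = {0,2,4,6}
'd' @ 1: {1,3,5,6,7}  (accept∈set)
'c' @ 2: {}  — no active states
rest 'a' ignored (set empty)
after full input: {}  (accept=1 not in)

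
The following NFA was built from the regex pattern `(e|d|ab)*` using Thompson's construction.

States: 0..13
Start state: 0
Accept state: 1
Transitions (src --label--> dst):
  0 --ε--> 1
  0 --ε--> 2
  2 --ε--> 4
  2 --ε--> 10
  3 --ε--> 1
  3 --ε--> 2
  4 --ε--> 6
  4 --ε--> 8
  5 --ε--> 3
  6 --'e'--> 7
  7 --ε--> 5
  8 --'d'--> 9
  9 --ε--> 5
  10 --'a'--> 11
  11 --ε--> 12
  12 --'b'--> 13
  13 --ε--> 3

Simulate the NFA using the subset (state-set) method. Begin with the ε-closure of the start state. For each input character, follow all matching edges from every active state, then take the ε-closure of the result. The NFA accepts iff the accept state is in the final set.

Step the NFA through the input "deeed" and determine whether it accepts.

start: ε-closure({0}) = {0,1,2,4,6,8,10}
'd' @ 1: {1,2,3,4,5,6,8,9,10}  (accept∈set)
'e' @ 2: {1,2,3,4,5,6,7,8,10}  (accept∈set)
'e' @ 3: {1,2,3,4,5,6,7,8,10}  (accept∈set)
'e' @ 4: {1,2,3,4,5,6,7,8,10}  (accept∈set)
'd' @ 5: {1,2,3,4,5,6,8,9,10}  (accept∈set)
end set {1,2,3,4,5,6,8,9,10} — state 1 in

Answer: ACCEPT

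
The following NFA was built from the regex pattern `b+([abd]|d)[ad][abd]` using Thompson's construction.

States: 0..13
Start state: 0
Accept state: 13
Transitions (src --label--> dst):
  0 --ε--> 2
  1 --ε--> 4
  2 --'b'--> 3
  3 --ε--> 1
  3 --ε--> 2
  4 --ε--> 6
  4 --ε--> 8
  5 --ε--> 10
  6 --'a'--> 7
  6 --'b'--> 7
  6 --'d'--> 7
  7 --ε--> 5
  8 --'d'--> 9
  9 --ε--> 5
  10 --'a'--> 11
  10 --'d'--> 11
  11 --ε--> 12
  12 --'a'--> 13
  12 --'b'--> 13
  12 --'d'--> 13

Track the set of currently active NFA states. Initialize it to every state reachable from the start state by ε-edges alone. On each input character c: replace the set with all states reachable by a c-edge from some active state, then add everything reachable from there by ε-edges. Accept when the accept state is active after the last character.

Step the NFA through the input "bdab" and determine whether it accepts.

S₀ = ε-closure({0}) = {0,2}
'b' @ 1: {1,2,3,4,6,8}
'd' @ 2: {5,7,9,10}
'a' @ 3: {11,12}
'b' @ 4: {13}  (accept∈set)
end set {13} — state 13 in

Answer: ACCEPT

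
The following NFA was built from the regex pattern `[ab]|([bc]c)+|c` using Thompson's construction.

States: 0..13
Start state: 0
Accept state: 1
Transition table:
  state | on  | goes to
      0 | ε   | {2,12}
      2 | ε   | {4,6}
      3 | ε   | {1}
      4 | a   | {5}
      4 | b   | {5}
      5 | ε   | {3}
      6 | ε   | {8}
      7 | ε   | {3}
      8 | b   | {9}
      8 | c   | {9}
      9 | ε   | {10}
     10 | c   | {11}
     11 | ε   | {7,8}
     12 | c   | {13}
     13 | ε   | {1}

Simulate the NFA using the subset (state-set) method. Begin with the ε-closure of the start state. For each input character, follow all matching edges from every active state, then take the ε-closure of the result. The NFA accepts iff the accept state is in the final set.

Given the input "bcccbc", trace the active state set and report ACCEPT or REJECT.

initial (ε-close {0}): {0,2,4,6,8,12}
'b' @ 1: {1,3,5,9,10}  ✓accept
'c' @ 2: {1,3,7,8,11}  ✓accept
'c' @ 3: {9,10}
'c' @ 4: {1,3,7,8,11}  ✓accept
'b' @ 5: {9,10}
'c' @ 6: {1,3,7,8,11}  ✓accept
final: {1,3,7,8,11}; accept 1 in set

Answer: ACCEPT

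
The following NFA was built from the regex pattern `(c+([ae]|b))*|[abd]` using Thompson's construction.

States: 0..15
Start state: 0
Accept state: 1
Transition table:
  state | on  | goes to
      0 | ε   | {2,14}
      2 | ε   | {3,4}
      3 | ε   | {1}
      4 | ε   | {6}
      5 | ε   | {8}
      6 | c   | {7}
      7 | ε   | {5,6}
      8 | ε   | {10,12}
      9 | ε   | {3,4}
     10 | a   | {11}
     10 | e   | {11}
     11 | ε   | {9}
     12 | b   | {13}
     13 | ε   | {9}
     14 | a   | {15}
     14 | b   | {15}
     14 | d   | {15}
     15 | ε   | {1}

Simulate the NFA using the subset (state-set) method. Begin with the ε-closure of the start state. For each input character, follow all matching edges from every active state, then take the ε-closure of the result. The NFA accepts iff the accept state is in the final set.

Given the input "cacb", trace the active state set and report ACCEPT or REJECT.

Answer: ACCEPT

Steps:
initial (ε-close {0}): {0,1,2,3,4,6,14}
'c' @ 1: {5,6,7,8,10,12}
'a' @ 2: {1,3,4,6,9,11}  ✓accept
'c' @ 3: {5,6,7,8,10,12}
'b' @ 4: {1,3,4,6,9,13}  ✓accept
final: {1,3,4,6,9,13}; accept 1 in set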